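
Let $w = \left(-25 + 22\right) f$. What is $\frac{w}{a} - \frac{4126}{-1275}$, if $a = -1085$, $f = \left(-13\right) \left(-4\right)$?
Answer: $\frac{935122}{276675} \approx 3.3799$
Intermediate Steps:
$f = 52$
$w = -156$ ($w = \left(-25 + 22\right) 52 = \left(-3\right) 52 = -156$)
$\frac{w}{a} - \frac{4126}{-1275} = - \frac{156}{-1085} - \frac{4126}{-1275} = \left(-156\right) \left(- \frac{1}{1085}\right) - - \frac{4126}{1275} = \frac{156}{1085} + \frac{4126}{1275} = \frac{935122}{276675}$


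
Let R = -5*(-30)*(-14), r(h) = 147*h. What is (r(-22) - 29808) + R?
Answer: -35142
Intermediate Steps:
R = -2100 (R = 150*(-14) = -2100)
(r(-22) - 29808) + R = (147*(-22) - 29808) - 2100 = (-3234 - 29808) - 2100 = -33042 - 2100 = -35142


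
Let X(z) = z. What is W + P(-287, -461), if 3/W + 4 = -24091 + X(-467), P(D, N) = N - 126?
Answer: -14417897/24562 ≈ -587.00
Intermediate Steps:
P(D, N) = -126 + N
W = -3/24562 (W = 3/(-4 + (-24091 - 467)) = 3/(-4 - 24558) = 3/(-24562) = 3*(-1/24562) = -3/24562 ≈ -0.00012214)
W + P(-287, -461) = -3/24562 + (-126 - 461) = -3/24562 - 587 = -14417897/24562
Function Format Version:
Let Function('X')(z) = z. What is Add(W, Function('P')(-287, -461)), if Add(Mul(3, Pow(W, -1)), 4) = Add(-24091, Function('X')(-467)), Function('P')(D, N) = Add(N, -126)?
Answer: Rational(-14417897, 24562) ≈ -587.00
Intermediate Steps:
Function('P')(D, N) = Add(-126, N)
W = Rational(-3, 24562) (W = Mul(3, Pow(Add(-4, Add(-24091, -467)), -1)) = Mul(3, Pow(Add(-4, -24558), -1)) = Mul(3, Pow(-24562, -1)) = Mul(3, Rational(-1, 24562)) = Rational(-3, 24562) ≈ -0.00012214)
Add(W, Function('P')(-287, -461)) = Add(Rational(-3, 24562), Add(-126, -461)) = Add(Rational(-3, 24562), -587) = Rational(-14417897, 24562)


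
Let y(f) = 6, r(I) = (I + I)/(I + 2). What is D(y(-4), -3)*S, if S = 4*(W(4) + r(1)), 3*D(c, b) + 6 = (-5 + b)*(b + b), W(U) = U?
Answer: 784/3 ≈ 261.33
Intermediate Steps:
r(I) = 2*I/(2 + I) (r(I) = (2*I)/(2 + I) = 2*I/(2 + I))
D(c, b) = -2 + 2*b*(-5 + b)/3 (D(c, b) = -2 + ((-5 + b)*(b + b))/3 = -2 + ((-5 + b)*(2*b))/3 = -2 + (2*b*(-5 + b))/3 = -2 + 2*b*(-5 + b)/3)
S = 56/3 (S = 4*(4 + 2*1/(2 + 1)) = 4*(4 + 2*1/3) = 4*(4 + 2*1*(⅓)) = 4*(4 + ⅔) = 4*(14/3) = 56/3 ≈ 18.667)
D(y(-4), -3)*S = (-2 - 10/3*(-3) + (⅔)*(-3)²)*(56/3) = (-2 + 10 + (⅔)*9)*(56/3) = (-2 + 10 + 6)*(56/3) = 14*(56/3) = 784/3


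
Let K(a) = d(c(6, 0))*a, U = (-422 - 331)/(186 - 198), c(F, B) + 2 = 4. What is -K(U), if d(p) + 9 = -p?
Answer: 2761/4 ≈ 690.25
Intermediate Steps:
c(F, B) = 2 (c(F, B) = -2 + 4 = 2)
d(p) = -9 - p
U = 251/4 (U = -753/(-12) = -753*(-1/12) = 251/4 ≈ 62.750)
K(a) = -11*a (K(a) = (-9 - 1*2)*a = (-9 - 2)*a = -11*a)
-K(U) = -(-11)*251/4 = -1*(-2761/4) = 2761/4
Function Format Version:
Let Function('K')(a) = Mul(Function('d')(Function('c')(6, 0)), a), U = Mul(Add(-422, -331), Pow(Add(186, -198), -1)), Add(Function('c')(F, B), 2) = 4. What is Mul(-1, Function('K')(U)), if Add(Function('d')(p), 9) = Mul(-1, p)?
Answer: Rational(2761, 4) ≈ 690.25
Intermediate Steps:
Function('c')(F, B) = 2 (Function('c')(F, B) = Add(-2, 4) = 2)
Function('d')(p) = Add(-9, Mul(-1, p))
U = Rational(251, 4) (U = Mul(-753, Pow(-12, -1)) = Mul(-753, Rational(-1, 12)) = Rational(251, 4) ≈ 62.750)
Function('K')(a) = Mul(-11, a) (Function('K')(a) = Mul(Add(-9, Mul(-1, 2)), a) = Mul(Add(-9, -2), a) = Mul(-11, a))
Mul(-1, Function('K')(U)) = Mul(-1, Mul(-11, Rational(251, 4))) = Mul(-1, Rational(-2761, 4)) = Rational(2761, 4)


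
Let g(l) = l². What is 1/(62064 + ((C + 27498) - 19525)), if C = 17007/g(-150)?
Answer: 7500/525283169 ≈ 1.4278e-5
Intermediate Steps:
C = 5669/7500 (C = 17007/((-150)²) = 17007/22500 = 17007*(1/22500) = 5669/7500 ≈ 0.75587)
1/(62064 + ((C + 27498) - 19525)) = 1/(62064 + ((5669/7500 + 27498) - 19525)) = 1/(62064 + (206240669/7500 - 19525)) = 1/(62064 + 59803169/7500) = 1/(525283169/7500) = 7500/525283169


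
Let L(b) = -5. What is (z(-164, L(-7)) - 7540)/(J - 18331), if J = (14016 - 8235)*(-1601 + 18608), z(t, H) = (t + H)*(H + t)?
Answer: 1617/7561472 ≈ 0.00021385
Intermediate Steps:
z(t, H) = (H + t)² (z(t, H) = (H + t)*(H + t) = (H + t)²)
J = 98317467 (J = 5781*17007 = 98317467)
(z(-164, L(-7)) - 7540)/(J - 18331) = ((-5 - 164)² - 7540)/(98317467 - 18331) = ((-169)² - 7540)/98299136 = (28561 - 7540)*(1/98299136) = 21021*(1/98299136) = 1617/7561472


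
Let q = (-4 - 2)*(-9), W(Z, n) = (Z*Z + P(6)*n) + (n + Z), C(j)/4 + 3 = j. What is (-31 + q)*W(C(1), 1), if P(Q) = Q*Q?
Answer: 2139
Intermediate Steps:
P(Q) = Q²
C(j) = -12 + 4*j
W(Z, n) = Z + Z² + 37*n (W(Z, n) = (Z*Z + 6²*n) + (n + Z) = (Z² + 36*n) + (Z + n) = Z + Z² + 37*n)
q = 54 (q = -6*(-9) = 54)
(-31 + q)*W(C(1), 1) = (-31 + 54)*((-12 + 4*1) + (-12 + 4*1)² + 37*1) = 23*((-12 + 4) + (-12 + 4)² + 37) = 23*(-8 + (-8)² + 37) = 23*(-8 + 64 + 37) = 23*93 = 2139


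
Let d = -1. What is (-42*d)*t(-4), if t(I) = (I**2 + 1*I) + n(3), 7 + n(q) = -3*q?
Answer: -168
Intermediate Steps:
n(q) = -7 - 3*q
t(I) = -16 + I + I**2 (t(I) = (I**2 + 1*I) + (-7 - 3*3) = (I**2 + I) + (-7 - 9) = (I + I**2) - 16 = -16 + I + I**2)
(-42*d)*t(-4) = (-42*(-1))*(-16 - 4 + (-4)**2) = 42*(-16 - 4 + 16) = 42*(-4) = -168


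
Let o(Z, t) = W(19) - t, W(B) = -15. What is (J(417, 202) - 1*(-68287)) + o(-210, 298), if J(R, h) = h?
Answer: 68176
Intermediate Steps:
o(Z, t) = -15 - t
(J(417, 202) - 1*(-68287)) + o(-210, 298) = (202 - 1*(-68287)) + (-15 - 1*298) = (202 + 68287) + (-15 - 298) = 68489 - 313 = 68176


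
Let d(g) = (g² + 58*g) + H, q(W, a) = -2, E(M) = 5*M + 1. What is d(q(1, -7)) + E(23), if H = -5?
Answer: -1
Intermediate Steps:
E(M) = 1 + 5*M
d(g) = -5 + g² + 58*g (d(g) = (g² + 58*g) - 5 = -5 + g² + 58*g)
d(q(1, -7)) + E(23) = (-5 + (-2)² + 58*(-2)) + (1 + 5*23) = (-5 + 4 - 116) + (1 + 115) = -117 + 116 = -1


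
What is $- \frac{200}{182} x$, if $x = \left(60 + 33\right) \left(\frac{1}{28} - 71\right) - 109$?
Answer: $\frac{4696075}{637} \approx 7372.2$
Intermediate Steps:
$x = - \frac{187843}{28}$ ($x = 93 \left(\frac{1}{28} - 71\right) - 109 = 93 \left(- \frac{1987}{28}\right) - 109 = - \frac{184791}{28} - 109 = - \frac{187843}{28} \approx -6708.7$)
$- \frac{200}{182} x = - \frac{200}{182} \left(- \frac{187843}{28}\right) = \left(-200\right) \frac{1}{182} \left(- \frac{187843}{28}\right) = \left(- \frac{100}{91}\right) \left(- \frac{187843}{28}\right) = \frac{4696075}{637}$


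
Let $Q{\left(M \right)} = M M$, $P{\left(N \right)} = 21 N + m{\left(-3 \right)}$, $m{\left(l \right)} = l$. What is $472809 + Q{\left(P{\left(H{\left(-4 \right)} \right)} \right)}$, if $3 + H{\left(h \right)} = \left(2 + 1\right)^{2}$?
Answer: $487938$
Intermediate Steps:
$H{\left(h \right)} = 6$ ($H{\left(h \right)} = -3 + \left(2 + 1\right)^{2} = -3 + 3^{2} = -3 + 9 = 6$)
$P{\left(N \right)} = -3 + 21 N$ ($P{\left(N \right)} = 21 N - 3 = -3 + 21 N$)
$Q{\left(M \right)} = M^{2}$
$472809 + Q{\left(P{\left(H{\left(-4 \right)} \right)} \right)} = 472809 + \left(-3 + 21 \cdot 6\right)^{2} = 472809 + \left(-3 + 126\right)^{2} = 472809 + 123^{2} = 472809 + 15129 = 487938$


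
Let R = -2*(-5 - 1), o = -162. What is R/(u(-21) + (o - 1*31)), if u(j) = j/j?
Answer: -1/16 ≈ -0.062500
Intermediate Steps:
u(j) = 1
R = 12 (R = -2*(-6) = 12)
R/(u(-21) + (o - 1*31)) = 12/(1 + (-162 - 1*31)) = 12/(1 + (-162 - 31)) = 12/(1 - 193) = 12/(-192) = -1/192*12 = -1/16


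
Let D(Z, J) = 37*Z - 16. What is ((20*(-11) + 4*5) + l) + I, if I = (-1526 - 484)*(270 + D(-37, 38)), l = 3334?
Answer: 2244284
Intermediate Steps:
D(Z, J) = -16 + 37*Z
I = 2241150 (I = (-1526 - 484)*(270 + (-16 + 37*(-37))) = -2010*(270 + (-16 - 1369)) = -2010*(270 - 1385) = -2010*(-1115) = 2241150)
((20*(-11) + 4*5) + l) + I = ((20*(-11) + 4*5) + 3334) + 2241150 = ((-220 + 20) + 3334) + 2241150 = (-200 + 3334) + 2241150 = 3134 + 2241150 = 2244284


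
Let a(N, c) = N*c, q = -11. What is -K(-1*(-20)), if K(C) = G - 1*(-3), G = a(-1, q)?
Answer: -14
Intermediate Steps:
G = 11 (G = -1*(-11) = 11)
K(C) = 14 (K(C) = 11 - 1*(-3) = 11 + 3 = 14)
-K(-1*(-20)) = -1*14 = -14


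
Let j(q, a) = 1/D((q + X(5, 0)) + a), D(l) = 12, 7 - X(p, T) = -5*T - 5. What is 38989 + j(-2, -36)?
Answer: 467869/12 ≈ 38989.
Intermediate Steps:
X(p, T) = 12 + 5*T (X(p, T) = 7 - (-5*T - 5) = 7 - (-5 - 5*T) = 7 + (5 + 5*T) = 12 + 5*T)
j(q, a) = 1/12
38989 + j(-2, -36) = 38989 + 1/12 = 467869/12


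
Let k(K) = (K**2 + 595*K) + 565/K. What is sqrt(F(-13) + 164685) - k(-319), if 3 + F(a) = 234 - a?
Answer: 28086601/319 + sqrt(164929) ≈ 88452.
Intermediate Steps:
F(a) = 231 - a (F(a) = -3 + (234 - a) = 231 - a)
k(K) = K**2 + 565/K + 595*K
sqrt(F(-13) + 164685) - k(-319) = sqrt((231 - 1*(-13)) + 164685) - (565 + (-319)**2*(595 - 319))/(-319) = sqrt((231 + 13) + 164685) - (-1)*(565 + 101761*276)/319 = sqrt(244 + 164685) - (-1)*(565 + 28086036)/319 = sqrt(164929) - (-1)*28086601/319 = sqrt(164929) - 1*(-28086601/319) = sqrt(164929) + 28086601/319 = 28086601/319 + sqrt(164929)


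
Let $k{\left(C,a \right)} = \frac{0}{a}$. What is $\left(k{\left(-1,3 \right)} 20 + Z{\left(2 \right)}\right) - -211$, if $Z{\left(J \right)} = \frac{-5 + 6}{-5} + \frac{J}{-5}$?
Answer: $\frac{1052}{5} \approx 210.4$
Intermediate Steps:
$Z{\left(J \right)} = - \frac{1}{5} - \frac{J}{5}$ ($Z{\left(J \right)} = 1 \left(- \frac{1}{5}\right) + J \left(- \frac{1}{5}\right) = - \frac{1}{5} - \frac{J}{5}$)
$k{\left(C,a \right)} = 0$
$\left(k{\left(-1,3 \right)} 20 + Z{\left(2 \right)}\right) - -211 = \left(0 \cdot 20 - \frac{3}{5}\right) - -211 = \left(0 - \frac{3}{5}\right) + 211 = - \frac{3}{5} + 211 = \frac{1052}{5}$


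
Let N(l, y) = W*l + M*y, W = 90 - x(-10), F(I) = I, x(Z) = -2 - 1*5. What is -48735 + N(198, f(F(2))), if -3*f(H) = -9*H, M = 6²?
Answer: -29313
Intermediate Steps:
x(Z) = -7 (x(Z) = -2 - 5 = -7)
M = 36
W = 97 (W = 90 - 1*(-7) = 90 + 7 = 97)
f(H) = 3*H (f(H) = -(-3)*H = 3*H)
N(l, y) = 36*y + 97*l (N(l, y) = 97*l + 36*y = 36*y + 97*l)
-48735 + N(198, f(F(2))) = -48735 + (36*(3*2) + 97*198) = -48735 + (36*6 + 19206) = -48735 + (216 + 19206) = -48735 + 19422 = -29313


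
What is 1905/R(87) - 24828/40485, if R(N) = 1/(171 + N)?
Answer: 6632649274/13495 ≈ 4.9149e+5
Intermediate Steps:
1905/R(87) - 24828/40485 = 1905/(1/(171 + 87)) - 24828/40485 = 1905/(1/258) - 24828*1/40485 = 1905/(1/258) - 8276/13495 = 1905*258 - 8276/13495 = 491490 - 8276/13495 = 6632649274/13495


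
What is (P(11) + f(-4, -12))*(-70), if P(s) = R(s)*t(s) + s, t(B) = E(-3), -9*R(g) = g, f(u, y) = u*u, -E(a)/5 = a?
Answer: -1820/3 ≈ -606.67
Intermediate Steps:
E(a) = -5*a
f(u, y) = u**2
R(g) = -g/9
t(B) = 15 (t(B) = -5*(-3) = 15)
P(s) = -2*s/3 (P(s) = -s/9*15 + s = -5*s/3 + s = -2*s/3)
(P(11) + f(-4, -12))*(-70) = (-2/3*11 + (-4)**2)*(-70) = (-22/3 + 16)*(-70) = (26/3)*(-70) = -1820/3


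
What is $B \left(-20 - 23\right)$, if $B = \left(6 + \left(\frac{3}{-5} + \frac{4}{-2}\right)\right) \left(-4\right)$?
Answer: $\frac{2924}{5} \approx 584.8$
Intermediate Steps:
$B = - \frac{68}{5}$ ($B = \left(6 + \left(3 \left(- \frac{1}{5}\right) + 4 \left(- \frac{1}{2}\right)\right)\right) \left(-4\right) = \left(6 - \frac{13}{5}\right) \left(-4\right) = \frac{17}{5} \left(-4\right) = - \frac{68}{5} \approx -13.6$)
$B \left(-20 - 23\right) = - \frac{68 \left(-20 - 23\right)}{5} = \left(- \frac{68}{5}\right) \left(-43\right) = \frac{2924}{5}$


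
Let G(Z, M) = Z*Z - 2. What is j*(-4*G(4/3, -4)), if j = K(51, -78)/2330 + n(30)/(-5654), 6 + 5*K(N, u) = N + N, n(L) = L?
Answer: 42952/16467275 ≈ 0.0026083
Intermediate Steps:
K(N, u) = -6/5 + 2*N/5 (K(N, u) = -6/5 + (N + N)/5 = -6/5 + (2*N)/5 = -6/5 + 2*N/5)
G(Z, M) = -2 + Z**2 (G(Z, M) = Z**2 - 2 = -2 + Z**2)
j = 48321/16467275 (j = (-6/5 + (2/5)*51)/2330 + 30/(-5654) = (-6/5 + 102/5)*(1/2330) + 30*(-1/5654) = (96/5)*(1/2330) - 15/2827 = 48/5825 - 15/2827 = 48321/16467275 ≈ 0.0029344)
j*(-4*G(4/3, -4)) = 48321*(-4*(-2 + (4/3)**2))/16467275 = 48321*(-4*(-2 + 16/9))/16467275 = 48321*(-4*(-2/9))/16467275 = (48321/16467275)*(8/9) = 42952/16467275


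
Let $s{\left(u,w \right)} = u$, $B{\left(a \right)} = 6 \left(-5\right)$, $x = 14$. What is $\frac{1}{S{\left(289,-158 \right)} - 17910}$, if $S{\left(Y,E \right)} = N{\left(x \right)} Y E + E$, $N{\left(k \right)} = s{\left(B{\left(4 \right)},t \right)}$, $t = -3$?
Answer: $\frac{1}{1351792} \approx 7.3976 \cdot 10^{-7}$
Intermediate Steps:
$B{\left(a \right)} = -30$
$N{\left(k \right)} = -30$
$S{\left(Y,E \right)} = E - 30 E Y$ ($S{\left(Y,E \right)} = - 30 Y E + E = - 30 E Y + E = E - 30 E Y$)
$\frac{1}{S{\left(289,-158 \right)} - 17910} = \frac{1}{- 158 \left(1 - 8670\right) - 17910} = \frac{1}{\left(-158\right) \left(-8669\right) - 17910} = \frac{1}{1369702 - 17910} = \frac{1}{1351792}$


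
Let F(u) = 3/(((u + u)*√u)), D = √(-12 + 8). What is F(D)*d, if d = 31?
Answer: 93/(2*(1 + I)³) ≈ -11.625 - 11.625*I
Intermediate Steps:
D = 2*I (D = √(-4) = 2*I ≈ 2.0*I)
F(u) = 3/(2*u^(3/2)) (F(u) = 3/(((2*u)*√u)) = 3/((2*u^(3/2))) = 3*(1/(2*u^(3/2))) = 3/(2*u^(3/2)))
F(D)*d = (3/(2*(2*I)^(3/2)))*31 = (3/(2*(1 + I)³))*31 = 93/(2*(1 + I)³)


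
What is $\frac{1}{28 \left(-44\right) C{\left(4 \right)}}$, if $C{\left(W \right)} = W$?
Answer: $- \frac{1}{4928} \approx -0.00020292$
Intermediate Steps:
$\frac{1}{28 \left(-44\right) C{\left(4 \right)}} = \frac{1}{28 \left(-44\right) 4} = \frac{1}{\left(-1232\right) 4} = \frac{1}{-4928} = - \frac{1}{4928}$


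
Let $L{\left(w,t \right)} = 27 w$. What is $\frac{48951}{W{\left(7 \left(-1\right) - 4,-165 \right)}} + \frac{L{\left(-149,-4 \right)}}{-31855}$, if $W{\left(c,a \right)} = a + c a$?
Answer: $\frac{104398137}{3504050} \approx 29.794$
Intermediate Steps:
$W{\left(c,a \right)} = a + a c$
$\frac{48951}{W{\left(7 \left(-1\right) - 4,-165 \right)}} + \frac{L{\left(-149,-4 \right)}}{-31855} = \frac{48951}{\left(-165\right) \left(1 + \left(7 \left(-1\right) - 4\right)\right)} + \frac{27 \left(-149\right)}{-31855} = \frac{48951}{\left(-165\right) \left(1 - 11\right)} - - \frac{4023}{31855} = \frac{48951}{\left(-165\right) \left(1 - 11\right)} + \frac{4023}{31855} = \frac{48951}{\left(-165\right) \left(-10\right)} + \frac{4023}{31855} = \frac{48951}{1650} + \frac{4023}{31855} = 48951 \cdot \frac{1}{1650} + \frac{4023}{31855} = \frac{16317}{550} + \frac{4023}{31855} = \frac{104398137}{3504050}$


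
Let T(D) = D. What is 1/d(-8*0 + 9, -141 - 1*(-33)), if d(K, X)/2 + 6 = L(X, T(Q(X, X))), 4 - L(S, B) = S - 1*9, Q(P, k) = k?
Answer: 1/230 ≈ 0.0043478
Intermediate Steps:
L(S, B) = 13 - S (L(S, B) = 4 - (S - 1*9) = 4 - (S - 9) = 4 - (-9 + S) = 4 + (9 - S) = 13 - S)
d(K, X) = 14 - 2*X (d(K, X) = -12 + 2*(13 - X) = -12 + (26 - 2*X) = 14 - 2*X)
1/d(-8*0 + 9, -141 - 1*(-33)) = 1/(14 - 2*(-141 - 1*(-33))) = 1/(14 - 2*(-141 + 33)) = 1/(14 - 2*(-108)) = 1/(14 + 216) = 1/230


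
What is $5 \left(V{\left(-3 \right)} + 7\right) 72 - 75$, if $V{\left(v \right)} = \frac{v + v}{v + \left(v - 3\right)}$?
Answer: $2685$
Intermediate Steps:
$V{\left(v \right)} = \frac{2 v}{-3 + 2 v}$ ($V{\left(v \right)} = \frac{2 v}{v + \left(-3 + v\right)} = \frac{2 v}{-3 + 2 v}$)
$5 \left(V{\left(-3 \right)} + 7\right) 72 - 75 = 5 \left(2 \left(-3\right) \frac{1}{-3 + 2 \left(-3\right)} + 7\right) 72 - 75 = 5 \left(2 \left(-3\right) \frac{1}{-3 - 6} + 7\right) 72 - 75 = 5 \left(2 \left(-3\right) \frac{1}{-9} + 7\right) 72 - 75 = 5 \left(2 \left(-3\right) \left(- \frac{1}{9}\right) + 7\right) 72 - 75 = 5 \left(\frac{2}{3} + 7\right) 72 - 75 = 5 \cdot \frac{23}{3} \cdot 72 - 75 = \frac{115}{3} \cdot 72 - 75 = 2760 - 75 = 2685$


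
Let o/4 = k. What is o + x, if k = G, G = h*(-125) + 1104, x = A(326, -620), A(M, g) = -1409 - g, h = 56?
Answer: -24373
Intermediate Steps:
x = -789 (x = -1409 - 1*(-620) = -1409 + 620 = -789)
G = -5896 (G = 56*(-125) + 1104 = -7000 + 1104 = -5896)
k = -5896
o = -23584 (o = 4*(-5896) = -23584)
o + x = -23584 - 789 = -24373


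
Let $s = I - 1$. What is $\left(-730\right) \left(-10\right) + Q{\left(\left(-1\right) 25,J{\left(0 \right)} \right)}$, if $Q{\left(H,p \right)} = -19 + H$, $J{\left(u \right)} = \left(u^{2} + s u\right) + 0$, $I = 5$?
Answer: $7256$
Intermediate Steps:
$s = 4$ ($s = 5 - 1 = 4$)
$J{\left(u \right)} = u^{2} + 4 u$ ($J{\left(u \right)} = \left(u^{2} + 4 u\right) + 0 = u^{2} + 4 u$)
$\left(-730\right) \left(-10\right) + Q{\left(\left(-1\right) 25,J{\left(0 \right)} \right)} = \left(-730\right) \left(-10\right) - 44 = 7300 - 44 = 7256$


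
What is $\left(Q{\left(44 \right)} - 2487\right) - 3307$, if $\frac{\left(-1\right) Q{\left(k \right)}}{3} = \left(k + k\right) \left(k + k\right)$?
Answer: $-29026$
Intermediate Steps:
$Q{\left(k \right)} = - 12 k^{2}$ ($Q{\left(k \right)} = - 3 \left(k + k\right) \left(k + k\right) = - 3 \cdot 2 k 2 k = - 3 \cdot 4 k^{2} = - 12 k^{2}$)
$\left(Q{\left(44 \right)} - 2487\right) - 3307 = \left(- 12 \cdot 44^{2} - 2487\right) - 3307 = \left(\left(-12\right) 1936 - 2487\right) - 3307 = \left(-23232 - 2487\right) - 3307 = -25719 - 3307 = -29026$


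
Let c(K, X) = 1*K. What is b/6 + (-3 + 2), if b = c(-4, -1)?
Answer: -5/3 ≈ -1.6667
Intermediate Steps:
c(K, X) = K
b = -4
b/6 + (-3 + 2) = -4/6 + (-3 + 2) = -4*⅙ - 1 = -⅔ - 1 = -5/3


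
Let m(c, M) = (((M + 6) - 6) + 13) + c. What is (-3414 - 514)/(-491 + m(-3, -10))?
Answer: 8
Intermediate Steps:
m(c, M) = 13 + M + c (m(c, M) = (((6 + M) - 6) + 13) + c = (M + 13) + c = (13 + M) + c = 13 + M + c)
(-3414 - 514)/(-491 + m(-3, -10)) = (-3414 - 514)/(-491 + (13 - 10 - 3)) = -3928/(-491 + 0) = -3928/(-491) = -3928*(-1/491) = 8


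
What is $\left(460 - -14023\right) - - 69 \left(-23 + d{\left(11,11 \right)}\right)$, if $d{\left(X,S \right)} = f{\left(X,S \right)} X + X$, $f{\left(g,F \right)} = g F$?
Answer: $105494$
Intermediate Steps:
$f{\left(g,F \right)} = F g$
$d{\left(X,S \right)} = X + S X^{2}$ ($d{\left(X,S \right)} = S X X + X = S X^{2} + X = X + S X^{2}$)
$\left(460 - -14023\right) - - 69 \left(-23 + d{\left(11,11 \right)}\right) = \left(460 - -14023\right) - - 69 \left(-23 + 11 \left(1 + 11 \cdot 11\right)\right) = \left(460 + 14023\right) - - 69 \left(-23 + 11 \left(1 + 121\right)\right) = 14483 - - 69 \left(-23 + 11 \cdot 122\right) = 14483 - - 69 \left(-23 + 1342\right) = 14483 - \left(-69\right) 1319 = 14483 - -91011 = 14483 + 91011 = 105494$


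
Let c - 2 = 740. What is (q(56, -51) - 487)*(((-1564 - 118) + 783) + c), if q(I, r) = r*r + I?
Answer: -340690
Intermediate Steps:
c = 742 (c = 2 + 740 = 742)
q(I, r) = I + r² (q(I, r) = r² + I = I + r²)
(q(56, -51) - 487)*(((-1564 - 118) + 783) + c) = ((56 + (-51)²) - 487)*(((-1564 - 118) + 783) + 742) = ((56 + 2601) - 487)*((-1682 + 783) + 742) = (2657 - 487)*(-899 + 742) = 2170*(-157) = -340690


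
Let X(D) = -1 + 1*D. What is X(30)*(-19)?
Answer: -551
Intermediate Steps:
X(D) = -1 + D
X(30)*(-19) = (-1 + 30)*(-19) = 29*(-19) = -551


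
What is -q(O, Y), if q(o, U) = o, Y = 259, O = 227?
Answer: -227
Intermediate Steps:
-q(O, Y) = -1*227 = -227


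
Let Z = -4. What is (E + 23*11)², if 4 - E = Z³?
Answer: 103041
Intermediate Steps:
E = 68 (E = 4 - 1*(-4)³ = 4 - 1*(-64) = 4 + 64 = 68)
(E + 23*11)² = (68 + 23*11)² = (68 + 253)² = 321² = 103041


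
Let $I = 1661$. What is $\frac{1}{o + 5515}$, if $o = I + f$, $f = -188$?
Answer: $\frac{1}{6988} \approx 0.0001431$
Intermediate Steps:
$o = 1473$ ($o = 1661 - 188 = 1473$)
$\frac{1}{o + 5515} = \frac{1}{1473 + 5515} = \frac{1}{6988}$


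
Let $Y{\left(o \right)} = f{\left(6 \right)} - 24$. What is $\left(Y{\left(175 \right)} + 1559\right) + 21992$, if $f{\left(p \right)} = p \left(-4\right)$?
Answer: $23503$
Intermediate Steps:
$f{\left(p \right)} = - 4 p$
$Y{\left(o \right)} = -48$ ($Y{\left(o \right)} = \left(-4\right) 6 - 24 = -24 - 24 = -48$)
$\left(Y{\left(175 \right)} + 1559\right) + 21992 = \left(-48 + 1559\right) + 21992 = 1511 + 21992 = 23503$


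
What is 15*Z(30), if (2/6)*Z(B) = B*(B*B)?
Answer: 1215000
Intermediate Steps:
Z(B) = 3*B**3 (Z(B) = 3*(B*(B*B)) = 3*(B*B**2) = 3*B**3)
15*Z(30) = 15*(3*30**3) = 15*(3*27000) = 15*81000 = 1215000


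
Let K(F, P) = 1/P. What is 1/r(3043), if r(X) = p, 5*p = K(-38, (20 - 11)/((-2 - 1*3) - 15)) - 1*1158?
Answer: -45/10442 ≈ -0.0043095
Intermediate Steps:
p = -10442/45 (p = (1/((20 - 11)/((-2 - 1*3) - 15)) - 1*1158)/5 = (1/(9/((-2 - 3) - 15)) - 1158)/5 = (1/(9/(-5 - 15)) - 1158)/5 = (1/(9/(-20)) - 1158)/5 = (1/(9*(-1/20)) - 1158)/5 = (1/(-9/20) - 1158)/5 = (-20/9 - 1158)/5 = (⅕)*(-10442/9) = -10442/45 ≈ -232.04)
r(X) = -10442/45
1/r(3043) = 1/(-10442/45) = -45/10442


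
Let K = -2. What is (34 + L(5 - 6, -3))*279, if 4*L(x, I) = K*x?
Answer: 19251/2 ≈ 9625.5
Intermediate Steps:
L(x, I) = -x/2 (L(x, I) = (-2*x)/4 = -x/2)
(34 + L(5 - 6, -3))*279 = (34 - (5 - 6)/2)*279 = (34 - ½*(-1))*279 = (34 + ½)*279 = (69/2)*279 = 19251/2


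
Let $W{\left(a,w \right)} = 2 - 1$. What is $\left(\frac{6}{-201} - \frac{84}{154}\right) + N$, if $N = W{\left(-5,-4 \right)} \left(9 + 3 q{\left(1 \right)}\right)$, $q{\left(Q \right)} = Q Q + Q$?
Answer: $\frac{10631}{737} \approx 14.425$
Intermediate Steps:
$W{\left(a,w \right)} = 1$
$q{\left(Q \right)} = Q + Q^{2}$ ($q{\left(Q \right)} = Q^{2} + Q = Q + Q^{2}$)
$N = 15$ ($N = 1 \left(9 + 3 \cdot 1 \left(1 + 1\right)\right) = 1 \left(9 + 3 \cdot 1 \cdot 2\right) = 1 \left(9 + 3 \cdot 2\right) = 1 \left(9 + 6\right) = 1 \cdot 15 = 15$)
$\left(\frac{6}{-201} - \frac{84}{154}\right) + N = \left(\frac{6}{-201} - \frac{84}{154}\right) + 15 = \left(6 \left(- \frac{1}{201}\right) - \frac{6}{11}\right) + 15 = \left(- \frac{2}{67} - \frac{6}{11}\right) + 15 = - \frac{424}{737} + 15 = \frac{10631}{737}$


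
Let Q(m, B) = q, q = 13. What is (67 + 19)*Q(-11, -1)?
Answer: 1118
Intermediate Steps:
Q(m, B) = 13
(67 + 19)*Q(-11, -1) = (67 + 19)*13 = 86*13 = 1118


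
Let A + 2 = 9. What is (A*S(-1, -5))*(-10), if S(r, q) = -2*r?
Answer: -140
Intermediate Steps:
A = 7 (A = -2 + 9 = 7)
(A*S(-1, -5))*(-10) = (7*(-2*(-1)))*(-10) = (7*2)*(-10) = 14*(-10) = -140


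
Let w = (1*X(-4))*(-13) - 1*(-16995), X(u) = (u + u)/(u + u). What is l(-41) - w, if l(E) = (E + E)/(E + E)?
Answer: -16981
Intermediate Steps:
X(u) = 1 (X(u) = (2*u)/((2*u)) = (2*u)*(1/(2*u)) = 1)
l(E) = 1 (l(E) = (2*E)/((2*E)) = (2*E)*(1/(2*E)) = 1)
w = 16982 (w = (1*1)*(-13) - 1*(-16995) = 1*(-13) + 16995 = -13 + 16995 = 16982)
l(-41) - w = 1 - 1*16982 = 1 - 16982 = -16981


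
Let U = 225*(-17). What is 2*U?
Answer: -7650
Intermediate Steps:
U = -3825
2*U = 2*(-3825) = -7650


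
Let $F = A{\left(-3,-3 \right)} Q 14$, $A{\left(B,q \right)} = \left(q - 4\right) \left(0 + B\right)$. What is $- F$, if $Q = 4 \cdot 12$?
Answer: $-14112$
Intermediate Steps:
$Q = 48$
$A{\left(B,q \right)} = B \left(-4 + q\right)$ ($A{\left(B,q \right)} = \left(-4 + q\right) B = B \left(-4 + q\right)$)
$F = 14112$ ($F = - 3 \left(-4 - 3\right) 48 \cdot 14 = \left(-3\right) \left(-7\right) 48 \cdot 14 = 21 \cdot 48 \cdot 14 = 1008 \cdot 14 = 14112$)
$- F = \left(-1\right) 14112 = -14112$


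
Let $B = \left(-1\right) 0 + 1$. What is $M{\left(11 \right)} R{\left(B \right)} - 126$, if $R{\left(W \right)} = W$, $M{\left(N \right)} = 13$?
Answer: $-113$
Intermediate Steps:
$B = 1$ ($B = 0 + 1 = 1$)
$M{\left(11 \right)} R{\left(B \right)} - 126 = 13 \cdot 1 - 126 = 13 - 126 = -113$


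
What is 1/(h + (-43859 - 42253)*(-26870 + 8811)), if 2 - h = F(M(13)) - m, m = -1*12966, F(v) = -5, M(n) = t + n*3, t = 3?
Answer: 1/1555083649 ≈ 6.4305e-10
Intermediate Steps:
M(n) = 3 + 3*n (M(n) = 3 + n*3 = 3 + 3*n)
m = -12966
h = -12959 (h = 2 - (-5 - 1*(-12966)) = 2 - (-5 + 12966) = 2 - 1*12961 = 2 - 12961 = -12959)
1/(h + (-43859 - 42253)*(-26870 + 8811)) = 1/(-12959 + (-43859 - 42253)*(-26870 + 8811)) = 1/(-12959 - 86112*(-18059)) = 1/(-12959 + 1555096608) = 1/1555083649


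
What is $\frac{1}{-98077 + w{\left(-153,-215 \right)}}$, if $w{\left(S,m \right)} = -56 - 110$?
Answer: $- \frac{1}{98243} \approx -1.0179 \cdot 10^{-5}$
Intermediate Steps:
$w{\left(S,m \right)} = -166$ ($w{\left(S,m \right)} = -56 - 110 = -166$)
$\frac{1}{-98077 + w{\left(-153,-215 \right)}} = \frac{1}{-98077 - 166} = \frac{1}{-98243} = - \frac{1}{98243}$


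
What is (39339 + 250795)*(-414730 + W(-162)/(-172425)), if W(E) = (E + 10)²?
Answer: -1091970362719444/9075 ≈ -1.2033e+11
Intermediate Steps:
W(E) = (10 + E)²
(39339 + 250795)*(-414730 + W(-162)/(-172425)) = (39339 + 250795)*(-414730 + (10 - 162)²/(-172425)) = 290134*(-414730 + (-152)²*(-1/172425)) = 290134*(-414730 + 23104*(-1/172425)) = 290134*(-414730 - 1216/9075) = 290134*(-3763675966/9075) = -1091970362719444/9075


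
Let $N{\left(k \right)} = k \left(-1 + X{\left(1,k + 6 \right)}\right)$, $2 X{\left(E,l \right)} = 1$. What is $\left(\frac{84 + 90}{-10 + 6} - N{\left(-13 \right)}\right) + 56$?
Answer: $6$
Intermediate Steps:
$X{\left(E,l \right)} = \frac{1}{2}$ ($X{\left(E,l \right)} = \frac{1}{2} \cdot 1 = \frac{1}{2}$)
$N{\left(k \right)} = - \frac{k}{2}$ ($N{\left(k \right)} = k \left(-1 + \frac{1}{2}\right) = k \left(- \frac{1}{2}\right) = - \frac{k}{2}$)
$\left(\frac{84 + 90}{-10 + 6} - N{\left(-13 \right)}\right) + 56 = \left(\frac{84 + 90}{-10 + 6} - \left(- \frac{1}{2}\right) \left(-13\right)\right) + 56 = \left(\frac{174}{-4} - \frac{13}{2}\right) + 56 = \left(174 \left(- \frac{1}{4}\right) - \frac{13}{2}\right) + 56 = \left(- \frac{87}{2} - \frac{13}{2}\right) + 56 = -50 + 56 = 6$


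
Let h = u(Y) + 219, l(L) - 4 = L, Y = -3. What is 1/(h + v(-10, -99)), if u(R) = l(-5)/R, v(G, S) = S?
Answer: 3/361 ≈ 0.0083102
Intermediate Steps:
l(L) = 4 + L
u(R) = -1/R (u(R) = (4 - 5)/R = -1/R)
h = 658/3 (h = -1/(-3) + 219 = -1*(-⅓) + 219 = ⅓ + 219 = 658/3 ≈ 219.33)
1/(h + v(-10, -99)) = 1/(658/3 - 99) = 1/(361/3) = 3/361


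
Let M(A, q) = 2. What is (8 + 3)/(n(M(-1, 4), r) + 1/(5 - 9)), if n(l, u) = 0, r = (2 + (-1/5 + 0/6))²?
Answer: -44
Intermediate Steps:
r = 81/25 (r = (2 + (-1*⅕ + 0*(⅙)))² = (2 + (-⅕ + 0))² = (2 - ⅕)² = (9/5)² = 81/25 ≈ 3.2400)
(8 + 3)/(n(M(-1, 4), r) + 1/(5 - 9)) = (8 + 3)/(0 + 1/(5 - 9)) = 11/(0 + 1/(-4)) = 11/(0 - ¼) = 11/(-¼) = 11*(-4) = -44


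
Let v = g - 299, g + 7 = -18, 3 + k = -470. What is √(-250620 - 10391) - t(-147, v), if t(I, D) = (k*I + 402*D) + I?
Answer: 60864 + I*√261011 ≈ 60864.0 + 510.89*I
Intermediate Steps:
k = -473 (k = -3 - 470 = -473)
g = -25 (g = -7 - 18 = -25)
v = -324 (v = -25 - 299 = -324)
t(I, D) = -472*I + 402*D (t(I, D) = (-473*I + 402*D) + I = -472*I + 402*D)
√(-250620 - 10391) - t(-147, v) = √(-250620 - 10391) - (-472*(-147) + 402*(-324)) = √(-261011) - (69384 - 130248) = I*√261011 - 1*(-60864) = I*√261011 + 60864 = 60864 + I*√261011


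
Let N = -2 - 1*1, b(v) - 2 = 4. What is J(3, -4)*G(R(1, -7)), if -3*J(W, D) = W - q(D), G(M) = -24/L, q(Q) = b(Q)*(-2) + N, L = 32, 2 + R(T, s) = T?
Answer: 9/2 ≈ 4.5000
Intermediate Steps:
b(v) = 6 (b(v) = 2 + 4 = 6)
N = -3 (N = -2 - 1 = -3)
R(T, s) = -2 + T
q(Q) = -15 (q(Q) = 6*(-2) - 3 = -12 - 3 = -15)
G(M) = -3/4 (G(M) = -24/32 = -24*1/32 = -3/4)
J(W, D) = -5 - W/3 (J(W, D) = -(W - 1*(-15))/3 = -(W + 15)/3 = -(15 + W)/3 = -5 - W/3)
J(3, -4)*G(R(1, -7)) = (-5 - 1/3*3)*(-3/4) = (-5 - 1)*(-3/4) = -6*(-3/4) = 9/2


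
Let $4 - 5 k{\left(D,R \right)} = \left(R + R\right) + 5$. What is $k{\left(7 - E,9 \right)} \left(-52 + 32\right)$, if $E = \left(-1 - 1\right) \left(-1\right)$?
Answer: $76$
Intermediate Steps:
$E = 2$ ($E = \left(-2\right) \left(-1\right) = 2$)
$k{\left(D,R \right)} = - \frac{1}{5} - \frac{2 R}{5}$ ($k{\left(D,R \right)} = \frac{4}{5} - \frac{\left(R + R\right) + 5}{5} = \frac{4}{5} - \frac{2 R + 5}{5} = \frac{4}{5} - \frac{5 + 2 R}{5} = \frac{4}{5} - \left(1 + \frac{2 R}{5}\right) = - \frac{1}{5} - \frac{2 R}{5}$)
$k{\left(7 - E,9 \right)} \left(-52 + 32\right) = \left(- \frac{1}{5} - \frac{18}{5}\right) \left(-52 + 32\right) = \left(- \frac{1}{5} - \frac{18}{5}\right) \left(-20\right) = \left(- \frac{19}{5}\right) \left(-20\right) = 76$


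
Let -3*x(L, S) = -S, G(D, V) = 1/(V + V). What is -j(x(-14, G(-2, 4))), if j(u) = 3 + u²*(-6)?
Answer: -287/96 ≈ -2.9896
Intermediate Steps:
G(D, V) = 1/(2*V)
x(L, S) = S/3 (x(L, S) = -(-1)*S/3 = S/3)
j(u) = 3 - 6*u²
-j(x(-14, G(-2, 4))) = -(3 - 6*(((½)/4)/3)²) = -(3 - 6*(((½)*(¼))/3)²) = -(3 - 6*((⅓)*(⅛))²) = -(3 - 6*(1/24)²) = -(3 - 6*1/576) = -(3 - 1/96) = -1*287/96 = -287/96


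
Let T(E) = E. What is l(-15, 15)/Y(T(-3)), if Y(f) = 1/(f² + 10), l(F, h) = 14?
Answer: 266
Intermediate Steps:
Y(f) = 1/(10 + f²)
l(-15, 15)/Y(T(-3)) = 14/(1/(10 + (-3)²)) = 14/(1/(10 + 9)) = 14/(1/19) = 14*19 = 266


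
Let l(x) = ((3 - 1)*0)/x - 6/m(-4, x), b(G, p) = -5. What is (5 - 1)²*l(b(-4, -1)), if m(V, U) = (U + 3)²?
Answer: -24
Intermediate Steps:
m(V, U) = (3 + U)²
l(x) = -6/(3 + x)² (l(x) = ((3 - 1)*0)/x - 6/(3 + x)² = (2*0)/x - 6/(3 + x)² = 0/x - 6/(3 + x)² = 0 - 6/(3 + x)² = -6/(3 + x)²)
(5 - 1)²*l(b(-4, -1)) = (5 - 1)²*(-6/(3 - 5)²) = 4²*(-6/(-2)²) = 16*(-6*¼) = 16*(-3/2) = -24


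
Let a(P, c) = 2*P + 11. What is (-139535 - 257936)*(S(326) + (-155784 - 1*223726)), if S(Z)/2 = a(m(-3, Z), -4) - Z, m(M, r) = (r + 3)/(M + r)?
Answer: 48803041106784/323 ≈ 1.5109e+11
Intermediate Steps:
m(M, r) = (3 + r)/(M + r)
a(P, c) = 11 + 2*P
S(Z) = 22 - 2*Z + 4*(3 + Z)/(-3 + Z) (S(Z) = 2*((11 + 2*((3 + Z)/(-3 + Z))) - Z) = 2*((11 + 2*(3 + Z)/(-3 + Z)) - Z) = 2*(11 - Z + 2*(3 + Z)/(-3 + Z)) = 22 - 2*Z + 4*(3 + Z)/(-3 + Z))
(-139535 - 257936)*(S(326) + (-155784 - 1*223726)) = (-139535 - 257936)*(2*(-27 - 1*326² + 16*326)/(-3 + 326) + (-155784 - 1*223726)) = -397471*(2*(-27 - 1*106276 + 5216)/323 + (-155784 - 223726)) = -397471*(2*(1/323)*(-27 - 106276 + 5216) - 379510) = -397471*(2*(1/323)*(-101087) - 379510) = -397471*(-202174/323 - 379510) = -397471*(-122783904/323) = 48803041106784/323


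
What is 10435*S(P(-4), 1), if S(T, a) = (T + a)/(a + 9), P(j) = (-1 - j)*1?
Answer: 4174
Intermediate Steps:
P(j) = -1 - j
S(T, a) = (T + a)/(9 + a)
10435*S(P(-4), 1) = 10435*(((-1 - 1*(-4)) + 1)/(9 + 1)) = 10435*(((-1 + 4) + 1)/10) = 10435*((3 + 1)/10) = 10435*((⅒)*4) = 10435*(⅖) = 4174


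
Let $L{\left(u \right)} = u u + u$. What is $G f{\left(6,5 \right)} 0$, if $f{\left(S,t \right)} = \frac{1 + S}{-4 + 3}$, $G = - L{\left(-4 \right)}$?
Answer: $0$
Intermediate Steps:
$L{\left(u \right)} = u + u^{2}$ ($L{\left(u \right)} = u^{2} + u = u + u^{2}$)
$G = -12$ ($G = - \left(-4\right) \left(1 - 4\right) = - \left(-4\right) \left(-3\right) = \left(-1\right) 12 = -12$)
$f{\left(S,t \right)} = -1 - S$ ($f{\left(S,t \right)} = \frac{1 + S}{-1} = \left(1 + S\right) \left(-1\right) = -1 - S$)
$G f{\left(6,5 \right)} 0 = - 12 \left(-1 - 6\right) 0 = \left(-12\right) \left(-7\right) 0 = 84 \cdot 0 = 0$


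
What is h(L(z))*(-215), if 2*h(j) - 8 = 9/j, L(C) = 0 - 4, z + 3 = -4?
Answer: -4945/8 ≈ -618.13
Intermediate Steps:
z = -7 (z = -3 - 4 = -7)
L(C) = -4
h(j) = 4 + 9/(2*j) (h(j) = 4 + (9/j)/2 = 4 + 9/(2*j))
h(L(z))*(-215) = (4 + (9/2)/(-4))*(-215) = (4 + (9/2)*(-1/4))*(-215) = (4 - 9/8)*(-215) = (23/8)*(-215) = -4945/8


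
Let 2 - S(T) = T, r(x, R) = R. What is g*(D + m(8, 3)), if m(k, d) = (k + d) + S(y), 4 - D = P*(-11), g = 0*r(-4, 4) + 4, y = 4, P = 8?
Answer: 404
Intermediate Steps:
S(T) = 2 - T
g = 4 (g = 0*4 + 4 = 0 + 4 = 4)
D = 92 (D = 4 - 8*(-11) = 4 - 1*(-88) = 4 + 88 = 92)
m(k, d) = -2 + d + k (m(k, d) = (k + d) + (2 - 1*4) = (d + k) + (2 - 4) = (d + k) - 2 = -2 + d + k)
g*(D + m(8, 3)) = 4*(92 + (-2 + 3 + 8)) = 4*(92 + 9) = 4*101 = 404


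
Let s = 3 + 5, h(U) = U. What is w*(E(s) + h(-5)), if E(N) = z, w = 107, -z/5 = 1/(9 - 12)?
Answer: -1070/3 ≈ -356.67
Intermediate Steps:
z = 5/3 (z = -5/(9 - 12) = -5/(-3) = -5*(-1/3) = 5/3 ≈ 1.6667)
s = 8
E(N) = 5/3
w*(E(s) + h(-5)) = 107*(5/3 - 5) = 107*(-10/3) = -1070/3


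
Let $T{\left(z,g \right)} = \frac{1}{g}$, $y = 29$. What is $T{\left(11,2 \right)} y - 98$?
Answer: $- \frac{167}{2} \approx -83.5$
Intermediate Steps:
$T{\left(11,2 \right)} y - 98 = \frac{1}{2} \cdot 29 - 98 = \frac{29}{2} - 98 = - \frac{167}{2}$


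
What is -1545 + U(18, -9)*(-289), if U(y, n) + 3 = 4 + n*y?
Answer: 44984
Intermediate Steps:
U(y, n) = 1 + n*y (U(y, n) = -3 + (4 + n*y) = 1 + n*y)
-1545 + U(18, -9)*(-289) = -1545 + (1 - 9*18)*(-289) = -1545 + (1 - 162)*(-289) = -1545 - 161*(-289) = -1545 + 46529 = 44984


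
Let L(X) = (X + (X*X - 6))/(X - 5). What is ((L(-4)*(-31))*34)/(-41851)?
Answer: -2108/125553 ≈ -0.016790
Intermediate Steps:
L(X) = (-6 + X + X**2)/(-5 + X) (L(X) = (X + (X**2 - 6))/(-5 + X) = (X + (-6 + X**2))/(-5 + X) = (-6 + X + X**2)/(-5 + X))
((L(-4)*(-31))*34)/(-41851) = ((((-6 - 4 + (-4)**2)/(-5 - 4))*(-31))*34)/(-41851) = ((((-6 - 4 + 16)/(-9))*(-31))*34)*(-1/41851) = ((-1/9*6*(-31))*34)*(-1/41851) = (-2/3*(-31)*34)*(-1/41851) = ((62/3)*34)*(-1/41851) = (2108/3)*(-1/41851) = -2108/125553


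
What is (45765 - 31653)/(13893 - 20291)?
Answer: -1008/457 ≈ -2.2057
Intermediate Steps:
(45765 - 31653)/(13893 - 20291) = 14112/(-6398) = 14112*(-1/6398) = -1008/457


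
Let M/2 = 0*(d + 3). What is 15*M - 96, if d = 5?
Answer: -96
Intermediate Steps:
M = 0 (M = 2*(0*(5 + 3)) = 2*(0*8) = 2*0 = 0)
15*M - 96 = 15*0 - 96 = 0 - 96 = -96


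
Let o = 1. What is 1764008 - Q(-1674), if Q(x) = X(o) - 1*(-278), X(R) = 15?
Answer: 1763715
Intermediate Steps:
Q(x) = 293 (Q(x) = 15 - 1*(-278) = 15 + 278 = 293)
1764008 - Q(-1674) = 1764008 - 1*293 = 1764008 - 293 = 1763715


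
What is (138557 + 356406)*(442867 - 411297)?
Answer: 15625981910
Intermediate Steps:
(138557 + 356406)*(442867 - 411297) = 494963*31570 = 15625981910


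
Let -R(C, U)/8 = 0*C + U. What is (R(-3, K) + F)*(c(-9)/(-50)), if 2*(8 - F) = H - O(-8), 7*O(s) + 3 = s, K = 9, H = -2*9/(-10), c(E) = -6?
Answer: -6897/875 ≈ -7.8823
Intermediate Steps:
H = 9/5 (H = -18*(-⅒) = 9/5 ≈ 1.8000)
R(C, U) = -8*U (R(C, U) = -8*(0*C + U) = -8*(0 + U) = -8*U)
O(s) = -3/7 + s/7
F = 221/35 (F = 8 - (9/5 - (-3/7 + (⅐)*(-8)))/2 = 8 - (9/5 - (-3/7 - 8/7))/2 = 8 - (9/5 - 1*(-11/7))/2 = 8 - (9/5 + 11/7)/2 = 8 - ½*118/35 = 8 - 59/35 = 221/35 ≈ 6.3143)
(R(-3, K) + F)*(c(-9)/(-50)) = (-8*9 + 221/35)*(-6/(-50)) = (-72 + 221/35)*(-6*(-1/50)) = -2299/35*3/25 = -6897/875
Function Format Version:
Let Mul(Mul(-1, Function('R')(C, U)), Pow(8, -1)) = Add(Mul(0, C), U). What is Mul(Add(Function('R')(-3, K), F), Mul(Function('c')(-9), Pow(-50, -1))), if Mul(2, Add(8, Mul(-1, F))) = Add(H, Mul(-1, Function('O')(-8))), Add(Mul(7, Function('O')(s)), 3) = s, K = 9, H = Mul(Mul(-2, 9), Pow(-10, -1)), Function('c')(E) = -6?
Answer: Rational(-6897, 875) ≈ -7.8823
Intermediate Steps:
H = Rational(9, 5) (H = Mul(-18, Rational(-1, 10)) = Rational(9, 5) ≈ 1.8000)
Function('R')(C, U) = Mul(-8, U) (Function('R')(C, U) = Mul(-8, Add(Mul(0, C), U)) = Mul(-8, Add(0, U)) = Mul(-8, U))
Function('O')(s) = Add(Rational(-3, 7), Mul(Rational(1, 7), s))
F = Rational(221, 35) (F = Add(8, Mul(Rational(-1, 2), Add(Rational(9, 5), Mul(-1, Add(Rational(-3, 7), Mul(Rational(1, 7), -8)))))) = Add(8, Mul(Rational(-1, 2), Add(Rational(9, 5), Mul(-1, Add(Rational(-3, 7), Rational(-8, 7)))))) = Add(8, Mul(Rational(-1, 2), Add(Rational(9, 5), Mul(-1, Rational(-11, 7))))) = Add(8, Mul(Rational(-1, 2), Add(Rational(9, 5), Rational(11, 7)))) = Add(8, Mul(Rational(-1, 2), Rational(118, 35))) = Add(8, Rational(-59, 35)) = Rational(221, 35) ≈ 6.3143)
Mul(Add(Function('R')(-3, K), F), Mul(Function('c')(-9), Pow(-50, -1))) = Mul(Add(Mul(-8, 9), Rational(221, 35)), Mul(-6, Pow(-50, -1))) = Mul(Add(-72, Rational(221, 35)), Mul(-6, Rational(-1, 50))) = Mul(Rational(-2299, 35), Rational(3, 25)) = Rational(-6897, 875)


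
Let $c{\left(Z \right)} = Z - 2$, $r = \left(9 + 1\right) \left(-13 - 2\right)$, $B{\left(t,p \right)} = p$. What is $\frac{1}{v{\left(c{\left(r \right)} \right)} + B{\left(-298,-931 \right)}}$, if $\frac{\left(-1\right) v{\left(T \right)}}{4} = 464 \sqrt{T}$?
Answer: $\frac{i}{- 931 i + 3712 \sqrt{38}} \approx -1.7751 \cdot 10^{-6} + 4.363 \cdot 10^{-5} i$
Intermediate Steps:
$r = -150$ ($r = 10 \left(-15\right) = -150$)
$c{\left(Z \right)} = -2 + Z$ ($c{\left(Z \right)} = Z - 2 = -2 + Z$)
$v{\left(T \right)} = - 1856 \sqrt{T}$ ($v{\left(T \right)} = - 4 \cdot 464 \sqrt{T} = - 1856 \sqrt{T}$)
$\frac{1}{v{\left(c{\left(r \right)} \right)} + B{\left(-298,-931 \right)}} = \frac{1}{- 1856 \sqrt{-2 - 150} - 931} = \frac{1}{- 1856 \sqrt{-152} - 931} = \frac{1}{- 1856 \cdot 2 i \sqrt{38} - 931} = \frac{1}{- 3712 i \sqrt{38} - 931} = \frac{1}{-931 - 3712 i \sqrt{38}}$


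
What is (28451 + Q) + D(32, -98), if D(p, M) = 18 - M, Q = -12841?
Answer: 15726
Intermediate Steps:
(28451 + Q) + D(32, -98) = (28451 - 12841) + (18 - 1*(-98)) = 15610 + (18 + 98) = 15610 + 116 = 15726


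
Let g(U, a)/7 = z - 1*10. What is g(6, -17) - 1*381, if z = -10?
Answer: -521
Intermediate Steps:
g(U, a) = -140 (g(U, a) = 7*(-10 - 1*10) = 7*(-10 - 10) = 7*(-20) = -140)
g(6, -17) - 1*381 = -140 - 1*381 = -140 - 381 = -521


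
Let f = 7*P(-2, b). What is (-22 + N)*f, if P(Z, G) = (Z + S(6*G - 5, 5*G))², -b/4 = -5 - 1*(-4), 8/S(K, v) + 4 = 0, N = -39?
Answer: -6832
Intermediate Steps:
S(K, v) = -2 (S(K, v) = 8/(-4 + 0) = 8/(-4) = 8*(-¼) = -2)
b = 4 (b = -4*(-5 - 1*(-4)) = -4*(-5 + 4) = -4*(-1) = 4)
P(Z, G) = (-2 + Z)² (P(Z, G) = (Z - 2)² = (-2 + Z)²)
f = 112 (f = 7*(-2 - 2)² = 7*(-4)² = 7*16 = 112)
(-22 + N)*f = (-22 - 39)*112 = -61*112 = -6832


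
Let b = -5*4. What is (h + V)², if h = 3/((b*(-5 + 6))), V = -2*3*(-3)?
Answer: 127449/400 ≈ 318.62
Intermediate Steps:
b = -20
V = 18 (V = -6*(-3) = 18)
h = -3/20 (h = 3/((-20*(-5 + 6))) = 3/((-20*1)) = 3/(-20) = 3*(-1/20) = -3/20 ≈ -0.15000)
(h + V)² = (-3/20 + 18)² = (357/20)² = 127449/400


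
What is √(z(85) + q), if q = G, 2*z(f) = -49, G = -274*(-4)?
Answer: √4286/2 ≈ 32.734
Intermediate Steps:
G = 1096
z(f) = -49/2 (z(f) = (½)*(-49) = -49/2)
q = 1096
√(z(85) + q) = √(-49/2 + 1096) = √(2143/2) = √4286/2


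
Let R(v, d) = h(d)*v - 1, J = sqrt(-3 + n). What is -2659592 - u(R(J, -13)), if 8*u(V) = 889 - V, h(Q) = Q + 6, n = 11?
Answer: -10638813/4 - 7*sqrt(2)/4 ≈ -2.6597e+6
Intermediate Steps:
h(Q) = 6 + Q
J = 2*sqrt(2) (J = sqrt(-3 + 11) = sqrt(8) = 2*sqrt(2) ≈ 2.8284)
R(v, d) = -1 + v*(6 + d) (R(v, d) = (6 + d)*v - 1 = v*(6 + d) - 1 = -1 + v*(6 + d))
u(V) = 889/8 - V/8 (u(V) = (889 - V)/8 = 889/8 - V/8)
-2659592 - u(R(J, -13)) = -2659592 - (889/8 - (-1 + (2*sqrt(2))*(6 - 13))/8) = -2659592 - (889/8 - (-1 + (2*sqrt(2))*(-7))/8) = -2659592 - (889/8 - (-1 - 14*sqrt(2))/8) = -2659592 - (889/8 + (1/8 + 7*sqrt(2)/4)) = -2659592 - (445/4 + 7*sqrt(2)/4) = -2659592 + (-445/4 - 7*sqrt(2)/4) = -10638813/4 - 7*sqrt(2)/4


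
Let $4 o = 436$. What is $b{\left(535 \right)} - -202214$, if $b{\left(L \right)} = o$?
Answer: $202323$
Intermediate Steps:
$o = 109$ ($o = \frac{1}{4} \cdot 436 = 109$)
$b{\left(L \right)} = 109$
$b{\left(535 \right)} - -202214 = 109 - -202214 = 109 + 202214 = 202323$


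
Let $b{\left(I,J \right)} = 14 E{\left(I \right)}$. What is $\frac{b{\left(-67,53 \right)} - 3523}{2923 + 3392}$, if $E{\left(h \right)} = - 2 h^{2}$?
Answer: $- \frac{25843}{1263} \approx -20.462$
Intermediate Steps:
$b{\left(I,J \right)} = - 28 I^{2}$ ($b{\left(I,J \right)} = 14 \left(- 2 I^{2}\right) = - 28 I^{2}$)
$\frac{b{\left(-67,53 \right)} - 3523}{2923 + 3392} = \frac{- 28 \left(-67\right)^{2} - 3523}{2923 + 3392} = \frac{\left(-28\right) 4489 - 3523}{6315} = \left(-125692 - 3523\right) \frac{1}{6315} = \left(-129215\right) \frac{1}{6315} = - \frac{25843}{1263}$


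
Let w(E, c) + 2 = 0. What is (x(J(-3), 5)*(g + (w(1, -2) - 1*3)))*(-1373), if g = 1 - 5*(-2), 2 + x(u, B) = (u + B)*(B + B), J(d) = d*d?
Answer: -1136844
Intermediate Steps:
w(E, c) = -2 (w(E, c) = -2 + 0 = -2)
J(d) = d²
x(u, B) = -2 + 2*B*(B + u) (x(u, B) = -2 + (u + B)*(B + B) = -2 + (B + u)*(2*B) = -2 + 2*B*(B + u))
g = 11 (g = 1 + 10 = 11)
(x(J(-3), 5)*(g + (w(1, -2) - 1*3)))*(-1373) = ((-2 + 2*5² + 2*5*(-3)²)*(11 + (-2 - 1*3)))*(-1373) = ((-2 + 2*25 + 2*5*9)*(11 + (-2 - 3)))*(-1373) = ((-2 + 50 + 90)*(11 - 5))*(-1373) = (138*6)*(-1373) = 828*(-1373) = -1136844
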